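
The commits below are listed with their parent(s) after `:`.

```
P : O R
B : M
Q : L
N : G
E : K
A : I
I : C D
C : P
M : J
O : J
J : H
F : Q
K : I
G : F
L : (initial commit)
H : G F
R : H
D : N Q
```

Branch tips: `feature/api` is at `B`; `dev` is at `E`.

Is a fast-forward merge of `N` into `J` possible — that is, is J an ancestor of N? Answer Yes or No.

A fast-forward from J to N is possible iff J is an ancestor of N.
Ancestors of N: {F, G, L, N, Q}.
J is not among them, so fast-forward is not possible.

No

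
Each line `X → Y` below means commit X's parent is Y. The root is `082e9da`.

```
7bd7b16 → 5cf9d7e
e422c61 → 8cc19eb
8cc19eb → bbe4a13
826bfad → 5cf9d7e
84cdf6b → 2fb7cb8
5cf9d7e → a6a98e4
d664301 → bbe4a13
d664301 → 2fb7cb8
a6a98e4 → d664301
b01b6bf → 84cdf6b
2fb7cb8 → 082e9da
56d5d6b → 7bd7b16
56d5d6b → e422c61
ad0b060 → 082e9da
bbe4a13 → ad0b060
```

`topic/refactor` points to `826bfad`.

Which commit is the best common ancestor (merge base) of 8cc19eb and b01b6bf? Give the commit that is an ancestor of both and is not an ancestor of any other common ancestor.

082e9da

Ancestors of 8cc19eb: {082e9da, 8cc19eb, ad0b060, bbe4a13}.
Ancestors of b01b6bf: {082e9da, 2fb7cb8, 84cdf6b, b01b6bf}.
Common ancestors: {082e9da}.
The only common ancestor is 082e9da, so it is the merge base.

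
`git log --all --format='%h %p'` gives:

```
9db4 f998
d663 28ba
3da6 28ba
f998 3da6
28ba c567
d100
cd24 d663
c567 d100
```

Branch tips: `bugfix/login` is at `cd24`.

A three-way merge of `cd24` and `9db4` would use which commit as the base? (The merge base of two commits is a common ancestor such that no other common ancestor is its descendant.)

28ba

Ancestors of cd24: {28ba, c567, cd24, d100, d663}.
Ancestors of 9db4: {28ba, 3da6, 9db4, c567, d100, f998}.
Common ancestors: {28ba, c567, d100}.
Among these, 28ba is not an ancestor of any other common ancestor — it is the merge base.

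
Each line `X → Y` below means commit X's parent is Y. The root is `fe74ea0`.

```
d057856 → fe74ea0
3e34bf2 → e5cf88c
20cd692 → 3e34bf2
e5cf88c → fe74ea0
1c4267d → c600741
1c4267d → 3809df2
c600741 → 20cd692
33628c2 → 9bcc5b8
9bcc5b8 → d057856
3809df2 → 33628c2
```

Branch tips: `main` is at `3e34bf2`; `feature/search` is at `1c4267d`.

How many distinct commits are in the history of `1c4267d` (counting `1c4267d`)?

Walking parent pointers from 1c4267d: reachable set = {1c4267d, 20cd692, 33628c2, 3809df2, 3e34bf2, 9bcc5b8, c600741, d057856, e5cf88c, fe74ea0}.
That is 10 commits.

10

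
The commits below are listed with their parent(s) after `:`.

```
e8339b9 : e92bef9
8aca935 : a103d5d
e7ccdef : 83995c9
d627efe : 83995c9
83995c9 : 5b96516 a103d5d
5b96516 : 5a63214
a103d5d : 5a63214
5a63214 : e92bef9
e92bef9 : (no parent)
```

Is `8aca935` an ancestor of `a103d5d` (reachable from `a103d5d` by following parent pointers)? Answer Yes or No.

No

Ancestors of a103d5d: {5a63214, a103d5d, e92bef9}.
8aca935 is not in that set, so it is not an ancestor of a103d5d.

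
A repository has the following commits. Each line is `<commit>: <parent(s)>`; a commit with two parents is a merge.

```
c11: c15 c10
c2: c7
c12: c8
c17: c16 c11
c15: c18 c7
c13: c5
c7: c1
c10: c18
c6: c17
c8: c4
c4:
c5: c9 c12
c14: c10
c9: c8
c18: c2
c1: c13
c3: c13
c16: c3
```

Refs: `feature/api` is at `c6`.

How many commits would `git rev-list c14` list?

12

Walking parent pointers from c14: reachable set = {c1, c10, c12, c13, c14, c18, c2, c4, c5, c7, c8, c9}.
That is 12 commits.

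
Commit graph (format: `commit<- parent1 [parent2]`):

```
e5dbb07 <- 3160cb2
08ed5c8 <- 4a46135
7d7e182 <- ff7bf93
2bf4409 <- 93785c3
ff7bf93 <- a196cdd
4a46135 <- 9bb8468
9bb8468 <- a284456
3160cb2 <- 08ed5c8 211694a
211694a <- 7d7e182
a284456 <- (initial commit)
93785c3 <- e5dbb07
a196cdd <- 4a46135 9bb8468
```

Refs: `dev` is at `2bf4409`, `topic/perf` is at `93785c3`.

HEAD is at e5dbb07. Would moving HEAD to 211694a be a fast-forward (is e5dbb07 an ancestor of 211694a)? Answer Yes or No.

A fast-forward from e5dbb07 to 211694a is possible iff e5dbb07 is an ancestor of 211694a.
Ancestors of 211694a: {211694a, 4a46135, 7d7e182, 9bb8468, a196cdd, a284456, ff7bf93}.
e5dbb07 is not among them, so fast-forward is not possible.

No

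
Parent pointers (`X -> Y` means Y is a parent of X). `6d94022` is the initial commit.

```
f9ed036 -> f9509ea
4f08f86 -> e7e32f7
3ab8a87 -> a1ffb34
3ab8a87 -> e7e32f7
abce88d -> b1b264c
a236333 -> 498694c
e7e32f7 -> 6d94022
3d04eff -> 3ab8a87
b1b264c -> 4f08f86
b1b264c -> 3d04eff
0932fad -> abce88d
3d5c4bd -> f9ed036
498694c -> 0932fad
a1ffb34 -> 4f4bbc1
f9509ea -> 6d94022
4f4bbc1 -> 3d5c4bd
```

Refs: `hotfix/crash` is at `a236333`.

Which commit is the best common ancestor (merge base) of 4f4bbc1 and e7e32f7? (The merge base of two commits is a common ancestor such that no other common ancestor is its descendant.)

6d94022

Ancestors of 4f4bbc1: {3d5c4bd, 4f4bbc1, 6d94022, f9509ea, f9ed036}.
Ancestors of e7e32f7: {6d94022, e7e32f7}.
Common ancestors: {6d94022}.
The only common ancestor is 6d94022, so it is the merge base.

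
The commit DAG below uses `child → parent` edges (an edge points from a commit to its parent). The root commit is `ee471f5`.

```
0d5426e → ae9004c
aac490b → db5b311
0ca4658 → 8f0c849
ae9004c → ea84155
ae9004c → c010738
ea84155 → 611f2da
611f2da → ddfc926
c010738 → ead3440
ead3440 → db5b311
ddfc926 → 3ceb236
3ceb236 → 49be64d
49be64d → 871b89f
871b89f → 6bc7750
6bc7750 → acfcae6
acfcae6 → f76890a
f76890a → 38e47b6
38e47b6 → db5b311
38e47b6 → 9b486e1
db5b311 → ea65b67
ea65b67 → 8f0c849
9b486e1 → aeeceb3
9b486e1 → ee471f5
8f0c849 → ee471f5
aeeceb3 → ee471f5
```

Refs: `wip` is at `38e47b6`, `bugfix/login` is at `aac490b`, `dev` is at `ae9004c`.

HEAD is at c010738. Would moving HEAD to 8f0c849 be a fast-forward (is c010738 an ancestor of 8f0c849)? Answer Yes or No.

No

A fast-forward from c010738 to 8f0c849 is possible iff c010738 is an ancestor of 8f0c849.
Ancestors of 8f0c849: {8f0c849, ee471f5}.
c010738 is not among them, so fast-forward is not possible.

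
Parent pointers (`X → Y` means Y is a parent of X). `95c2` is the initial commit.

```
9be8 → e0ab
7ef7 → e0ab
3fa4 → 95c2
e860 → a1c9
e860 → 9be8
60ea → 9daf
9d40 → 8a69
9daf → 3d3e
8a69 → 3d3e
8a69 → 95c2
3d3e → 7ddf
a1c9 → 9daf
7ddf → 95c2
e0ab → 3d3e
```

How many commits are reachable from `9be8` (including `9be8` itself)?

Walking parent pointers from 9be8: reachable set = {3d3e, 7ddf, 95c2, 9be8, e0ab}.
That is 5 commits.

5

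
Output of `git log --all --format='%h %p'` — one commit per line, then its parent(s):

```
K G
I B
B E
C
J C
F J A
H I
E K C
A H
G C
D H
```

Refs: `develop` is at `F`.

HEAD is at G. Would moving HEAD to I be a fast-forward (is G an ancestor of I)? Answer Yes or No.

A fast-forward from G to I is possible iff G is an ancestor of I.
Ancestors of I: {B, C, E, G, I, K}.
G is among them, so fast-forward is possible.

Yes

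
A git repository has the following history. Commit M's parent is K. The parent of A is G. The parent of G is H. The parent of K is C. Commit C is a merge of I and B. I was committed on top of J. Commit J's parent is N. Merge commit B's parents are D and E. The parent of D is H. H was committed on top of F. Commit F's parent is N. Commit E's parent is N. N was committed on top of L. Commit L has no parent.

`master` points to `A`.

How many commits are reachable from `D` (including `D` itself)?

5

Walking parent pointers from D: reachable set = {D, F, H, L, N}.
That is 5 commits.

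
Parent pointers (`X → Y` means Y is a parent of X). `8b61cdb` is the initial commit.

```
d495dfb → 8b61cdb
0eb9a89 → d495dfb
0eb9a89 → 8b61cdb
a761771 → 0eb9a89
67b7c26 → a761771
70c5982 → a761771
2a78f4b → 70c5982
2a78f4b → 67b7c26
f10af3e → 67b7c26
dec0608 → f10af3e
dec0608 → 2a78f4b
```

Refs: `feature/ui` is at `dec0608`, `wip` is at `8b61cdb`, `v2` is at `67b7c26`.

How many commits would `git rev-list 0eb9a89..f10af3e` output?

Reachable from f10af3e: {0eb9a89, 67b7c26, 8b61cdb, a761771, d495dfb, f10af3e}.
Reachable from 0eb9a89: {0eb9a89, 8b61cdb, d495dfb}.
In f10af3e's history but not 0eb9a89's: {67b7c26, a761771, f10af3e} — 3 commits.

3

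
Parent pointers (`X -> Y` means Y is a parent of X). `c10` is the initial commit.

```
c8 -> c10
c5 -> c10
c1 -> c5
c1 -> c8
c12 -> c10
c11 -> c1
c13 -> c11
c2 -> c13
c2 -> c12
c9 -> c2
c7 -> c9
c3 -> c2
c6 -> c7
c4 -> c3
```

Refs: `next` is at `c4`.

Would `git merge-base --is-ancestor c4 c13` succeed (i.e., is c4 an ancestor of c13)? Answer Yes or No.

Ancestors of c13: {c1, c10, c11, c13, c5, c8}.
c4 is not in that set, so it is not an ancestor of c13.

No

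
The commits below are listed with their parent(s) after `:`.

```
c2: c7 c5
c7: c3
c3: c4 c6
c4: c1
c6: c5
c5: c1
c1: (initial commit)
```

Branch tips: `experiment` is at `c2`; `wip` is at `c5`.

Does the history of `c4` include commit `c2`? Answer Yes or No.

No

Ancestors of c4: {c1, c4}.
c2 is not in that set, so it is not an ancestor of c4.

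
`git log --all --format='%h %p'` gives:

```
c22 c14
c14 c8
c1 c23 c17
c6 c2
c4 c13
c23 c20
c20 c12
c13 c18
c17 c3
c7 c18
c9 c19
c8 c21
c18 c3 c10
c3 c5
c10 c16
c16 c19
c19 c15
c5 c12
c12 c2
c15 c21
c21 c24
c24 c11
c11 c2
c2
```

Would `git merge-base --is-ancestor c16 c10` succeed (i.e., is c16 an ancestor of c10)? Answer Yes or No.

Yes

Ancestors of c10 (commits reachable by following parents): {c10, c11, c15, c16, c19, c2, c21, c24}.
c16 is in that set, so it is an ancestor of c10.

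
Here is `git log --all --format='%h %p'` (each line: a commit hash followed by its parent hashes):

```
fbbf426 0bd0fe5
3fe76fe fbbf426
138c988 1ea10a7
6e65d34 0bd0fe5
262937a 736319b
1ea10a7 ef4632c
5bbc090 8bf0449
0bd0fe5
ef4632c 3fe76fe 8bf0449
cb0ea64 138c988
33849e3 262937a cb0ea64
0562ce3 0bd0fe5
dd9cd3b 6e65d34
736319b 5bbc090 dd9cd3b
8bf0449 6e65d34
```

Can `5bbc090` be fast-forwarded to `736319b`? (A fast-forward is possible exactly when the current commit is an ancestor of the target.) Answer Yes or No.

A fast-forward from 5bbc090 to 736319b is possible iff 5bbc090 is an ancestor of 736319b.
Ancestors of 736319b: {0bd0fe5, 5bbc090, 6e65d34, 736319b, 8bf0449, dd9cd3b}.
5bbc090 is among them, so fast-forward is possible.

Yes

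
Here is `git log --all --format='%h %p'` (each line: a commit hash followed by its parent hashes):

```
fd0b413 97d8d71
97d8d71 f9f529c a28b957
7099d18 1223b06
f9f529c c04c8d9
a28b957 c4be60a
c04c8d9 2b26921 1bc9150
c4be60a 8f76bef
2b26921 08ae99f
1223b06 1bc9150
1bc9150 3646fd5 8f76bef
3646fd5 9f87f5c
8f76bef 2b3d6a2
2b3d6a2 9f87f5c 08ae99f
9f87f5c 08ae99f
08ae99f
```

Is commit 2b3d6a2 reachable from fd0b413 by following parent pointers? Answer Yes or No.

Yes

Ancestors of fd0b413 (commits reachable by following parents): {08ae99f, 1bc9150, 2b26921, 2b3d6a2, 3646fd5, 8f76bef, 97d8d71, 9f87f5c, a28b957, c04c8d9, c4be60a, f9f529c, fd0b413}.
2b3d6a2 is in that set, so it is an ancestor of fd0b413.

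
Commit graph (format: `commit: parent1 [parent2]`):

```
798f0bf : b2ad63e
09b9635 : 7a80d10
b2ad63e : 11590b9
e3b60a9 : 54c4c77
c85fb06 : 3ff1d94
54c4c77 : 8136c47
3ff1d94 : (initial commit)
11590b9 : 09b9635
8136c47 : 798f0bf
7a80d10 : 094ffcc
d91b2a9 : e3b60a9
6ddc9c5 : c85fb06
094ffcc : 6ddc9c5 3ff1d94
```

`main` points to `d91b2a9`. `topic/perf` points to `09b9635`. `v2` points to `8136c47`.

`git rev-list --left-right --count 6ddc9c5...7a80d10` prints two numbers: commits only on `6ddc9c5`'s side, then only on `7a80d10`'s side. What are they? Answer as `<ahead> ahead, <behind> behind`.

Reachable from 6ddc9c5: {3ff1d94, 6ddc9c5, c85fb06}.
Reachable from 7a80d10: {094ffcc, 3ff1d94, 6ddc9c5, 7a80d10, c85fb06}.
Only in 6ddc9c5's history (ahead): {} — 0.
Only in 7a80d10's history (behind): {094ffcc, 7a80d10} — 2.

0 ahead, 2 behind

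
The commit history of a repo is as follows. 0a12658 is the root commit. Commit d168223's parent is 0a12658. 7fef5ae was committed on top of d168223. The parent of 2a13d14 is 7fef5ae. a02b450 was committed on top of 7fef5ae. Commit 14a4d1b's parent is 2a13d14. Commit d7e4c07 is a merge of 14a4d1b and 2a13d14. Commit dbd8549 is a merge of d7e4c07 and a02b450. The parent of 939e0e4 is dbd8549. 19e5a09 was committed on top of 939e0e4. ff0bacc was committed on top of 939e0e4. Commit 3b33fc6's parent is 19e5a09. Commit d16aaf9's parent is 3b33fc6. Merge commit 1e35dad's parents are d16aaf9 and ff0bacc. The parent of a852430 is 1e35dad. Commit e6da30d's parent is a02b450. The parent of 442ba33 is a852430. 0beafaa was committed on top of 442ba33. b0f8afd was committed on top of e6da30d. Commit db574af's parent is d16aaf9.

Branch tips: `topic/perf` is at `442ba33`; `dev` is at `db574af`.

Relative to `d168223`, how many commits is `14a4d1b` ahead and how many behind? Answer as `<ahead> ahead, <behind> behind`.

3 ahead, 0 behind

Reachable from 14a4d1b: {0a12658, 14a4d1b, 2a13d14, 7fef5ae, d168223}.
Reachable from d168223: {0a12658, d168223}.
Only in 14a4d1b's history (ahead): {14a4d1b, 2a13d14, 7fef5ae} — 3.
Only in d168223's history (behind): {} — 0.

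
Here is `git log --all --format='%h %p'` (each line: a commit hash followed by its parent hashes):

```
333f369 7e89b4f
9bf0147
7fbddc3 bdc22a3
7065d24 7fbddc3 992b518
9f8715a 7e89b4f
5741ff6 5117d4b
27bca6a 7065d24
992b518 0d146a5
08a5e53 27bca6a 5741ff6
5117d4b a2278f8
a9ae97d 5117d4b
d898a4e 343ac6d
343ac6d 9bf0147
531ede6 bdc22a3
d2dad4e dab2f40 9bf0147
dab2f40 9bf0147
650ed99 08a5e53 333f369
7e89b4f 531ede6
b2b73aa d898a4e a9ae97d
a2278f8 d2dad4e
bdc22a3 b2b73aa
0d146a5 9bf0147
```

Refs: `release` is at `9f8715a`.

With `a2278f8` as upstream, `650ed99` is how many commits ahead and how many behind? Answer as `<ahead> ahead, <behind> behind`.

Reachable from 650ed99: {08a5e53, 0d146a5, 27bca6a, 333f369, 343ac6d, 5117d4b, 531ede6, 5741ff6, 650ed99, 7065d24, 7e89b4f, 7fbddc3, 992b518, 9bf0147, a2278f8, a9ae97d, b2b73aa, bdc22a3, d2dad4e, d898a4e, dab2f40}.
Reachable from a2278f8: {9bf0147, a2278f8, d2dad4e, dab2f40}.
Only in 650ed99's history (ahead): {08a5e53, 0d146a5, 27bca6a, 333f369, 343ac6d, 5117d4b, 531ede6, 5741ff6, 650ed99, 7065d24, 7e89b4f, 7fbddc3, 992b518, a9ae97d, b2b73aa, bdc22a3, d898a4e} — 17.
Only in a2278f8's history (behind): {} — 0.

17 ahead, 0 behind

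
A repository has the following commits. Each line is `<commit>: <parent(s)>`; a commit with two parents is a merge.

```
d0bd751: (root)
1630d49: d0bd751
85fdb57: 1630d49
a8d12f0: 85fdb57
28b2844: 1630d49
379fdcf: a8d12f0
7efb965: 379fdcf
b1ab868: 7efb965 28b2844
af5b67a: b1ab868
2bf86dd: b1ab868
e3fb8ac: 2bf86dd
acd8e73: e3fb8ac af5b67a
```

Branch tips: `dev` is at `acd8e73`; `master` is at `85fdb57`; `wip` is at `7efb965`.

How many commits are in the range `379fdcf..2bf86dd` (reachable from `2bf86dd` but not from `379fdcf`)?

Reachable from 2bf86dd: {1630d49, 28b2844, 2bf86dd, 379fdcf, 7efb965, 85fdb57, a8d12f0, b1ab868, d0bd751}.
Reachable from 379fdcf: {1630d49, 379fdcf, 85fdb57, a8d12f0, d0bd751}.
In 2bf86dd's history but not 379fdcf's: {28b2844, 2bf86dd, 7efb965, b1ab868} — 4 commits.

4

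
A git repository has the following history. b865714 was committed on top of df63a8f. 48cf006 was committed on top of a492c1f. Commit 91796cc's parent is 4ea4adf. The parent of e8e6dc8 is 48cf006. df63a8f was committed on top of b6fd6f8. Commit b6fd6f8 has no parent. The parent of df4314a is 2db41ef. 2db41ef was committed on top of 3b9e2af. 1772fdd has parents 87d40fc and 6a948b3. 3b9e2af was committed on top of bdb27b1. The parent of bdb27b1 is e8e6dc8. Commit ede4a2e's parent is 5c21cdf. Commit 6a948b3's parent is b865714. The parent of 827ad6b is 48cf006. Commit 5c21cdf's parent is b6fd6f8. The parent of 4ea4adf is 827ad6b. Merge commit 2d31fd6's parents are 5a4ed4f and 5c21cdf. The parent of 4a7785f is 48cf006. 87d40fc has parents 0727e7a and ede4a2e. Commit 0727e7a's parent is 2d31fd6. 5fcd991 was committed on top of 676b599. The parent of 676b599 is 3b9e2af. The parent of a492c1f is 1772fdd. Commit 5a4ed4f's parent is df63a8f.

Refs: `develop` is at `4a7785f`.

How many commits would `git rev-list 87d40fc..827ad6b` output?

6

Reachable from 827ad6b: {0727e7a, 1772fdd, 2d31fd6, 48cf006, 5a4ed4f, 5c21cdf, 6a948b3, 827ad6b, 87d40fc, a492c1f, b6fd6f8, b865714, df63a8f, ede4a2e}.
Reachable from 87d40fc: {0727e7a, 2d31fd6, 5a4ed4f, 5c21cdf, 87d40fc, b6fd6f8, df63a8f, ede4a2e}.
In 827ad6b's history but not 87d40fc's: {1772fdd, 48cf006, 6a948b3, 827ad6b, a492c1f, b865714} — 6 commits.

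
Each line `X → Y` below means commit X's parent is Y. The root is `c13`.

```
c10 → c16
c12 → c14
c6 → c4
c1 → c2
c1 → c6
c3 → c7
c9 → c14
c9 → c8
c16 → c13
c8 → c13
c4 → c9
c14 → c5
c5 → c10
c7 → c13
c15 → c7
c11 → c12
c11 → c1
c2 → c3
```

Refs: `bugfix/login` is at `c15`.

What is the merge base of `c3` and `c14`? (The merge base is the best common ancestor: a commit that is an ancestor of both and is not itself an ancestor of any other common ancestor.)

Ancestors of c3: {c13, c3, c7}.
Ancestors of c14: {c10, c13, c14, c16, c5}.
Common ancestors: {c13}.
The only common ancestor is c13, so it is the merge base.

c13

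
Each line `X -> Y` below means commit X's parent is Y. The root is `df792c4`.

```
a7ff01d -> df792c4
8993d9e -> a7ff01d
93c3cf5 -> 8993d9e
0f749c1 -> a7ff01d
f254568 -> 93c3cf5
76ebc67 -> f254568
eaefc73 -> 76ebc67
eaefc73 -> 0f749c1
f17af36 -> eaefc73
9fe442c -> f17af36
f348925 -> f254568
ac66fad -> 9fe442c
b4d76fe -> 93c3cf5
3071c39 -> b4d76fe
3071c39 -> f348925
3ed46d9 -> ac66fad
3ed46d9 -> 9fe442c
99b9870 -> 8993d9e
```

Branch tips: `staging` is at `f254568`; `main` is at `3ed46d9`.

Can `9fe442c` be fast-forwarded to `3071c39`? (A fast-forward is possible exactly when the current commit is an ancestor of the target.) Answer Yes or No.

No

A fast-forward from 9fe442c to 3071c39 is possible iff 9fe442c is an ancestor of 3071c39.
Ancestors of 3071c39: {3071c39, 8993d9e, 93c3cf5, a7ff01d, b4d76fe, df792c4, f254568, f348925}.
9fe442c is not among them, so fast-forward is not possible.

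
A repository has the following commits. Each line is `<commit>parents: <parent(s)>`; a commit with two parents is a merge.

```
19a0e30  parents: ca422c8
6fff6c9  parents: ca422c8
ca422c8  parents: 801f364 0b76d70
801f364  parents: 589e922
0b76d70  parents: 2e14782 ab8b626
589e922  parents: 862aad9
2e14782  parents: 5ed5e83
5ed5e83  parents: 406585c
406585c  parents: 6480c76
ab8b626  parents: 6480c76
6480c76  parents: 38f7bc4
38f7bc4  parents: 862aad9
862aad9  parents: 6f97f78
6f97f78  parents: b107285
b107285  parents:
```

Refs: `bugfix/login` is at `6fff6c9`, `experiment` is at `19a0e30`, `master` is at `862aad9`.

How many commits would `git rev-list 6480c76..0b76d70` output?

5

Reachable from 0b76d70: {0b76d70, 2e14782, 38f7bc4, 406585c, 5ed5e83, 6480c76, 6f97f78, 862aad9, ab8b626, b107285}.
Reachable from 6480c76: {38f7bc4, 6480c76, 6f97f78, 862aad9, b107285}.
In 0b76d70's history but not 6480c76's: {0b76d70, 2e14782, 406585c, 5ed5e83, ab8b626} — 5 commits.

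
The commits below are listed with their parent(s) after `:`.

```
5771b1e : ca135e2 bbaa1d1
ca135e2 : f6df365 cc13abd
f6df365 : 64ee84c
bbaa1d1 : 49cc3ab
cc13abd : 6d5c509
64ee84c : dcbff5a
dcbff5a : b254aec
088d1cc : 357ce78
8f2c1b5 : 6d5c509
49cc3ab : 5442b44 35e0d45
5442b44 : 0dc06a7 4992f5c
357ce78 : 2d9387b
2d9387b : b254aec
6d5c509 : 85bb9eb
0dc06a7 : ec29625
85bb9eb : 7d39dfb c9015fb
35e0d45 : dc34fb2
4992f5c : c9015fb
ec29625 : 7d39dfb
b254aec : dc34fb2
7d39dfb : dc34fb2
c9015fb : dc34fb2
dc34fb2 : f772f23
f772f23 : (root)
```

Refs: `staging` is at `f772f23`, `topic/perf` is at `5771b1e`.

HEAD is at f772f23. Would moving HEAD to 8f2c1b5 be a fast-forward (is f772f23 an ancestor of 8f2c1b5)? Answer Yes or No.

Yes

A fast-forward from f772f23 to 8f2c1b5 is possible iff f772f23 is an ancestor of 8f2c1b5.
Ancestors of 8f2c1b5: {6d5c509, 7d39dfb, 85bb9eb, 8f2c1b5, c9015fb, dc34fb2, f772f23}.
f772f23 is among them, so fast-forward is possible.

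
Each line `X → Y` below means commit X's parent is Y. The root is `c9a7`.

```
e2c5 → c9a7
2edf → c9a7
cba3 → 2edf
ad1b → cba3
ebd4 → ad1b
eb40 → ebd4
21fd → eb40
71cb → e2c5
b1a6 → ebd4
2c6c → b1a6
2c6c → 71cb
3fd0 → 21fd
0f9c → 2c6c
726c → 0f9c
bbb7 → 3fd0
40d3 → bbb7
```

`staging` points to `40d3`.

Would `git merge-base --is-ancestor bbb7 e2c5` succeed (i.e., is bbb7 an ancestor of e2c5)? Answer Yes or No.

No

Ancestors of e2c5: {c9a7, e2c5}.
bbb7 is not in that set, so it is not an ancestor of e2c5.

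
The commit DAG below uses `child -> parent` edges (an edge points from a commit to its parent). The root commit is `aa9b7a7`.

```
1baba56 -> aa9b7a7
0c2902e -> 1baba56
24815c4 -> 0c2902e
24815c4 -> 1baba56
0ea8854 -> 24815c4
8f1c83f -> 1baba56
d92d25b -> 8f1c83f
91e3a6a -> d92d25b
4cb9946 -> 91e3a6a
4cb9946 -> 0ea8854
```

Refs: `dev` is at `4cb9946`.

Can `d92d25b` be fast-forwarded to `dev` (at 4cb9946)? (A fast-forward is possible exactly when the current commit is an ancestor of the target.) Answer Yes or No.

Yes

A fast-forward from d92d25b to 4cb9946 is possible iff d92d25b is an ancestor of 4cb9946.
Ancestors of 4cb9946: {0c2902e, 0ea8854, 1baba56, 24815c4, 4cb9946, 8f1c83f, 91e3a6a, aa9b7a7, d92d25b}.
d92d25b is among them, so fast-forward is possible.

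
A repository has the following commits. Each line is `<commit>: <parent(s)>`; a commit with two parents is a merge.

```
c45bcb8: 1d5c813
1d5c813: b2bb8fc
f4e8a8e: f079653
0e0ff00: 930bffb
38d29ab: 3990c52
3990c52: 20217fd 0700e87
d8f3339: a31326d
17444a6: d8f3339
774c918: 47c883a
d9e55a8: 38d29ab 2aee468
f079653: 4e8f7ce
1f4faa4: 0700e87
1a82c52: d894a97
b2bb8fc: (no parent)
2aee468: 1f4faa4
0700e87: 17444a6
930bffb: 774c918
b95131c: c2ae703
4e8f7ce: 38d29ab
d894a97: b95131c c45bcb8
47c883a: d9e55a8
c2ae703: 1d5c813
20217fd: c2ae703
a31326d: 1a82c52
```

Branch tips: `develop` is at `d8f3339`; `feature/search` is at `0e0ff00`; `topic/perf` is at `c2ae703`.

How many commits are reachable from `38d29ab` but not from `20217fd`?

10

Reachable from 38d29ab: {0700e87, 17444a6, 1a82c52, 1d5c813, 20217fd, 38d29ab, 3990c52, a31326d, b2bb8fc, b95131c, c2ae703, c45bcb8, d894a97, d8f3339}.
Reachable from 20217fd: {1d5c813, 20217fd, b2bb8fc, c2ae703}.
In 38d29ab's history but not 20217fd's: {0700e87, 17444a6, 1a82c52, 38d29ab, 3990c52, a31326d, b95131c, c45bcb8, d894a97, d8f3339} — 10 commits.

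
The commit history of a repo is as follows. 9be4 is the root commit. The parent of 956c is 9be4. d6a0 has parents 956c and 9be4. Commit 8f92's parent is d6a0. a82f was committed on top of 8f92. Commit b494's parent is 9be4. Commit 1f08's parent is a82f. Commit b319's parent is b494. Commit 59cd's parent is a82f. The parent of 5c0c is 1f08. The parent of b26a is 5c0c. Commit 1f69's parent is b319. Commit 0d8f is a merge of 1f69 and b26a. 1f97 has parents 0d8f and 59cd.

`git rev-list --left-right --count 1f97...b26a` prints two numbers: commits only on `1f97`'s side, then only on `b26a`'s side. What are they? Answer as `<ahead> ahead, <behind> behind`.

6 ahead, 0 behind

Reachable from 1f97: {0d8f, 1f08, 1f69, 1f97, 59cd, 5c0c, 8f92, 956c, 9be4, a82f, b26a, b319, b494, d6a0}.
Reachable from b26a: {1f08, 5c0c, 8f92, 956c, 9be4, a82f, b26a, d6a0}.
Only in 1f97's history (ahead): {0d8f, 1f69, 1f97, 59cd, b319, b494} — 6.
Only in b26a's history (behind): {} — 0.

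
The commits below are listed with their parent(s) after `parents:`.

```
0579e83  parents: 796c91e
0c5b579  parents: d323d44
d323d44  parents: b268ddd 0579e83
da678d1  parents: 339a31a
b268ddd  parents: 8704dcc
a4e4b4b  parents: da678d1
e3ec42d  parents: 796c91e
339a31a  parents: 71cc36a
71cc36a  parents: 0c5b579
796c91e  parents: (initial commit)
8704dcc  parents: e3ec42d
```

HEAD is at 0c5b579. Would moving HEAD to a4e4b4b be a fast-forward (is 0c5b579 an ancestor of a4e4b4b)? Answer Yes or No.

A fast-forward from 0c5b579 to a4e4b4b is possible iff 0c5b579 is an ancestor of a4e4b4b.
Ancestors of a4e4b4b: {0579e83, 0c5b579, 339a31a, 71cc36a, 796c91e, 8704dcc, a4e4b4b, b268ddd, d323d44, da678d1, e3ec42d}.
0c5b579 is among them, so fast-forward is possible.

Yes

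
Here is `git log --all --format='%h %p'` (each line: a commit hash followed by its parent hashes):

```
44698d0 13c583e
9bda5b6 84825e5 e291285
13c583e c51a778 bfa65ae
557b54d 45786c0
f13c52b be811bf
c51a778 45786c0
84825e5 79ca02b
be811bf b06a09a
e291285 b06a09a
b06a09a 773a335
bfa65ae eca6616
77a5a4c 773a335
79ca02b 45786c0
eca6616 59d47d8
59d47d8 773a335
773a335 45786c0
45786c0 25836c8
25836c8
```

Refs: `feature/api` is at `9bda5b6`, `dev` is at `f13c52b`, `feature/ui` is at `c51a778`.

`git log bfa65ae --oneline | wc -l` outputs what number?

Walking parent pointers from bfa65ae: reachable set = {25836c8, 45786c0, 59d47d8, 773a335, bfa65ae, eca6616}.
That is 6 commits.

6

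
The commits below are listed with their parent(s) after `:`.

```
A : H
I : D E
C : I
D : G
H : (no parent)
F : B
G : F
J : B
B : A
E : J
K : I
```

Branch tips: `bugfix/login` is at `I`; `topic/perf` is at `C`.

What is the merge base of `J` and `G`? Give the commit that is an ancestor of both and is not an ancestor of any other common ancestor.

Ancestors of J: {A, B, H, J}.
Ancestors of G: {A, B, F, G, H}.
Common ancestors: {A, B, H}.
Among these, B is not an ancestor of any other common ancestor — it is the merge base.

B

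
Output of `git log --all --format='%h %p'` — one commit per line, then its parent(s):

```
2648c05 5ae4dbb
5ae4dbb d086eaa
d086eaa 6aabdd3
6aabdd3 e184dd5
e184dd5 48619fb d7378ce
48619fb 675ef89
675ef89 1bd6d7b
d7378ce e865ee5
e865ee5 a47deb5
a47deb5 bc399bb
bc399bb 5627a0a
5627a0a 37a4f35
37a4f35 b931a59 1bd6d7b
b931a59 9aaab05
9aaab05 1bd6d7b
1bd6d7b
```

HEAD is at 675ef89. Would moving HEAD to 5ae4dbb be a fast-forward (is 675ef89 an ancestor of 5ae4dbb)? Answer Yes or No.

Yes

A fast-forward from 675ef89 to 5ae4dbb is possible iff 675ef89 is an ancestor of 5ae4dbb.
Ancestors of 5ae4dbb: {1bd6d7b, 37a4f35, 48619fb, 5627a0a, 5ae4dbb, 675ef89, 6aabdd3, 9aaab05, a47deb5, b931a59, bc399bb, d086eaa, d7378ce, e184dd5, e865ee5}.
675ef89 is among them, so fast-forward is possible.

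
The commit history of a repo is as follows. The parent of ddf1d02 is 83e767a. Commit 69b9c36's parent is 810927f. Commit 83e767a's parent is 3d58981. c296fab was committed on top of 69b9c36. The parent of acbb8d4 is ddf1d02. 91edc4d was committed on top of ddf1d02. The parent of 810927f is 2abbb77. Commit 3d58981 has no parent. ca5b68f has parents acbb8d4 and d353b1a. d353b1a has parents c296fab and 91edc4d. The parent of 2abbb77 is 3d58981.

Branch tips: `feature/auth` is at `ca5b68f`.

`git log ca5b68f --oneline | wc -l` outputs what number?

11

Walking parent pointers from ca5b68f: reachable set = {2abbb77, 3d58981, 69b9c36, 810927f, 83e767a, 91edc4d, acbb8d4, c296fab, ca5b68f, d353b1a, ddf1d02}.
That is 11 commits.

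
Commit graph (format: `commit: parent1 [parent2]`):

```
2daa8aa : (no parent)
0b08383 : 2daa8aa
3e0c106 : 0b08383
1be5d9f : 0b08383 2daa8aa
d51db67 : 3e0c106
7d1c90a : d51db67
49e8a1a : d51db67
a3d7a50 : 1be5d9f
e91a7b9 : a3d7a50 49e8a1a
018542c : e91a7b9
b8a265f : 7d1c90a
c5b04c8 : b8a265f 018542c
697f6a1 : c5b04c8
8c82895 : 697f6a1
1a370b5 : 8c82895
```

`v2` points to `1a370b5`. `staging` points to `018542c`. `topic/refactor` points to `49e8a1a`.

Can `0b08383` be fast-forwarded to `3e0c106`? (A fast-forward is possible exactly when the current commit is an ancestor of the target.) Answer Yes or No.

Yes

A fast-forward from 0b08383 to 3e0c106 is possible iff 0b08383 is an ancestor of 3e0c106.
Ancestors of 3e0c106: {0b08383, 2daa8aa, 3e0c106}.
0b08383 is among them, so fast-forward is possible.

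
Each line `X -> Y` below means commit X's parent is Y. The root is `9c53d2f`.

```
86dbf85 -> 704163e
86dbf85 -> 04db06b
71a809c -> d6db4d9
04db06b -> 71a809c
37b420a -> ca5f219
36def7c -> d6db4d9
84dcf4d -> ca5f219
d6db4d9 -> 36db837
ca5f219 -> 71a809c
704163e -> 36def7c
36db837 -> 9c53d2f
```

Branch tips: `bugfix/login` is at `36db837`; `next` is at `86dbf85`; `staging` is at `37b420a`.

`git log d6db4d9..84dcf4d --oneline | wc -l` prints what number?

Reachable from 84dcf4d: {36db837, 71a809c, 84dcf4d, 9c53d2f, ca5f219, d6db4d9}.
Reachable from d6db4d9: {36db837, 9c53d2f, d6db4d9}.
In 84dcf4d's history but not d6db4d9's: {71a809c, 84dcf4d, ca5f219} — 3 commits.

3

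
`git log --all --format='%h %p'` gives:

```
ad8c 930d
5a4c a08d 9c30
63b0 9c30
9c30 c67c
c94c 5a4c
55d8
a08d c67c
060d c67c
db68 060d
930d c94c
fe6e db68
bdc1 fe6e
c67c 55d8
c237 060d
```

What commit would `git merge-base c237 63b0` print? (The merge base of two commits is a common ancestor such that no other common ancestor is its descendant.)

Ancestors of c237: {060d, 55d8, c237, c67c}.
Ancestors of 63b0: {55d8, 63b0, 9c30, c67c}.
Common ancestors: {55d8, c67c}.
Among these, c67c is not an ancestor of any other common ancestor — it is the merge base.

c67c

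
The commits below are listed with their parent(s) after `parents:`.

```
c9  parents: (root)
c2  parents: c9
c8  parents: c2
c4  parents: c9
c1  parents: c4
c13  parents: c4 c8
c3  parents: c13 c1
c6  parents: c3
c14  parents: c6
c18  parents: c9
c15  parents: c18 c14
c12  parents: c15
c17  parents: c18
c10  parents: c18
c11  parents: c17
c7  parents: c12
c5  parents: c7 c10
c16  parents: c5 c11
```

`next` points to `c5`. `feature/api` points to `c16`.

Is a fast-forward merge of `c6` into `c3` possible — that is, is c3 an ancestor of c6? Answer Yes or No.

Yes

A fast-forward from c3 to c6 is possible iff c3 is an ancestor of c6.
Ancestors of c6: {c1, c13, c2, c3, c4, c6, c8, c9}.
c3 is among them, so fast-forward is possible.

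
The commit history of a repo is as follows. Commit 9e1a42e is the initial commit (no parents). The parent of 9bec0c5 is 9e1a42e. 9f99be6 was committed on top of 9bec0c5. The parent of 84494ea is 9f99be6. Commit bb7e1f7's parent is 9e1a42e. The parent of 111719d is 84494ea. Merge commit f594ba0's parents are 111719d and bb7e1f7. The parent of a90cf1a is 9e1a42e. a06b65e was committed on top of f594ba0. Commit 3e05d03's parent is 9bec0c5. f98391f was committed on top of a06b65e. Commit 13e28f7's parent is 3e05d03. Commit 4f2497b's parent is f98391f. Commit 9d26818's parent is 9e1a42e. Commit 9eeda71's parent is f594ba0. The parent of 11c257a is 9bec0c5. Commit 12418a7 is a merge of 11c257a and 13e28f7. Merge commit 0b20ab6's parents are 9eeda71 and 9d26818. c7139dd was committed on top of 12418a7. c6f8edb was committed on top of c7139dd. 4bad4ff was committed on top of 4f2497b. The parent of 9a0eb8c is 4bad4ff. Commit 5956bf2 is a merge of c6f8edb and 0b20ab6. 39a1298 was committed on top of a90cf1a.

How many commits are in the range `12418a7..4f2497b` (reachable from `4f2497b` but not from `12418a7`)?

8

Reachable from 4f2497b: {111719d, 4f2497b, 84494ea, 9bec0c5, 9e1a42e, 9f99be6, a06b65e, bb7e1f7, f594ba0, f98391f}.
Reachable from 12418a7: {11c257a, 12418a7, 13e28f7, 3e05d03, 9bec0c5, 9e1a42e}.
In 4f2497b's history but not 12418a7's: {111719d, 4f2497b, 84494ea, 9f99be6, a06b65e, bb7e1f7, f594ba0, f98391f} — 8 commits.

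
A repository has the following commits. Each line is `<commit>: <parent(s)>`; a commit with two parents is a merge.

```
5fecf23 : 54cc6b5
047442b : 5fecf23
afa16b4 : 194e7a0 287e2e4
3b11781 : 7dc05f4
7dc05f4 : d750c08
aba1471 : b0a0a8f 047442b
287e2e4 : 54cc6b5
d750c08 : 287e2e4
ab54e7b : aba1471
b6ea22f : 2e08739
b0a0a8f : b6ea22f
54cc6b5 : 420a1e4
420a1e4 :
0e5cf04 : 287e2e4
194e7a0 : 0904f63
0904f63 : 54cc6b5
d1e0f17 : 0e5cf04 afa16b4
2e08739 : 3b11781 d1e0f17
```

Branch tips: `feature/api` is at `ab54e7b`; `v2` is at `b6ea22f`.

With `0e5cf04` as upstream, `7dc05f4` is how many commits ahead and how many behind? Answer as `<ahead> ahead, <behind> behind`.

Reachable from 7dc05f4: {287e2e4, 420a1e4, 54cc6b5, 7dc05f4, d750c08}.
Reachable from 0e5cf04: {0e5cf04, 287e2e4, 420a1e4, 54cc6b5}.
Only in 7dc05f4's history (ahead): {7dc05f4, d750c08} — 2.
Only in 0e5cf04's history (behind): {0e5cf04} — 1.

2 ahead, 1 behind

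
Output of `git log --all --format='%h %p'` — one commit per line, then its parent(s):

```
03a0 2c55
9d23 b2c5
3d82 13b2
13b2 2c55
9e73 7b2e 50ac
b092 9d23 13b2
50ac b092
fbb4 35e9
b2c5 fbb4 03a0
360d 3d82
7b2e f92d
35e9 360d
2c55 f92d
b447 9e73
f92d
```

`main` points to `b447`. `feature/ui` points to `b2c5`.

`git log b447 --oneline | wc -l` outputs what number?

15

Walking parent pointers from b447: reachable set = {03a0, 13b2, 2c55, 35e9, 360d, 3d82, 50ac, 7b2e, 9d23, 9e73, b092, b2c5, b447, f92d, fbb4}.
That is 15 commits.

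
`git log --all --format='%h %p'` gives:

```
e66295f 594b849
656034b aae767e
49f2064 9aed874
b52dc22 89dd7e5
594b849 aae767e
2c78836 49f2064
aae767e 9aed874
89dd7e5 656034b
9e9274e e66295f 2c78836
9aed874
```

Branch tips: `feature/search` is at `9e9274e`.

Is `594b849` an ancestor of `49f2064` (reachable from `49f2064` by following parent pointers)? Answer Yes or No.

Ancestors of 49f2064: {49f2064, 9aed874}.
594b849 is not in that set, so it is not an ancestor of 49f2064.

No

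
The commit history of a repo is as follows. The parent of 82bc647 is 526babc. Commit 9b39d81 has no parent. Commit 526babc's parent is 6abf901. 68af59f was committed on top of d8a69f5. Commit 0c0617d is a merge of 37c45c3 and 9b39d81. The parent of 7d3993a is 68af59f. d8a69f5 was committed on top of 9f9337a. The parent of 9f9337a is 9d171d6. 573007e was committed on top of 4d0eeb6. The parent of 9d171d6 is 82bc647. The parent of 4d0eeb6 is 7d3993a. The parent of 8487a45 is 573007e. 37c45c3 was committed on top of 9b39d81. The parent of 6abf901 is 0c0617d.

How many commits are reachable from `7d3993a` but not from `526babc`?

Reachable from 7d3993a: {0c0617d, 37c45c3, 526babc, 68af59f, 6abf901, 7d3993a, 82bc647, 9b39d81, 9d171d6, 9f9337a, d8a69f5}.
Reachable from 526babc: {0c0617d, 37c45c3, 526babc, 6abf901, 9b39d81}.
In 7d3993a's history but not 526babc's: {68af59f, 7d3993a, 82bc647, 9d171d6, 9f9337a, d8a69f5} — 6 commits.

6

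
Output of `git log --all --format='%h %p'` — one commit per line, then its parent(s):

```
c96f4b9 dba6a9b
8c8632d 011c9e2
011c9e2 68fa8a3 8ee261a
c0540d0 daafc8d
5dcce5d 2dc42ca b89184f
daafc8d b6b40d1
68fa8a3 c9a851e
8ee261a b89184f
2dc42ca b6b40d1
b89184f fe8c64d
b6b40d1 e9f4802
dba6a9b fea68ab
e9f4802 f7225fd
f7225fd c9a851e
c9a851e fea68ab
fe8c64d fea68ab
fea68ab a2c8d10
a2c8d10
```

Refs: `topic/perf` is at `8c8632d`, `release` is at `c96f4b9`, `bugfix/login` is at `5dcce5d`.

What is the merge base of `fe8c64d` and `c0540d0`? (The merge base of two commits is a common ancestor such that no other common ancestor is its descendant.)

fea68ab

Ancestors of fe8c64d: {a2c8d10, fe8c64d, fea68ab}.
Ancestors of c0540d0: {a2c8d10, b6b40d1, c0540d0, c9a851e, daafc8d, e9f4802, f7225fd, fea68ab}.
Common ancestors: {a2c8d10, fea68ab}.
Among these, fea68ab is not an ancestor of any other common ancestor — it is the merge base.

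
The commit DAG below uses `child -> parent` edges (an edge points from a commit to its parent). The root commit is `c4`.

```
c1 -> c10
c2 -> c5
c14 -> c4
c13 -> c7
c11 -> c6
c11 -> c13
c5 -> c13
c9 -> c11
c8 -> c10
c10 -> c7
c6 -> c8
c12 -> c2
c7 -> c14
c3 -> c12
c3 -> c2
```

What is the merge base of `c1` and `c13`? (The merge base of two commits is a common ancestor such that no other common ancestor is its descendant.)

Ancestors of c1: {c1, c10, c14, c4, c7}.
Ancestors of c13: {c13, c14, c4, c7}.
Common ancestors: {c14, c4, c7}.
Among these, c7 is not an ancestor of any other common ancestor — it is the merge base.

c7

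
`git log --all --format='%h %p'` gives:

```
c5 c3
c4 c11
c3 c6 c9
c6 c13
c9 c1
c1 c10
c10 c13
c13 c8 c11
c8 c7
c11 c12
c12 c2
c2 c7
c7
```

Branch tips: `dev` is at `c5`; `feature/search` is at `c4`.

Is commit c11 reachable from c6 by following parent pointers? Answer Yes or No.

Ancestors of c6 (commits reachable by following parents): {c11, c12, c13, c2, c6, c7, c8}.
c11 is in that set, so it is an ancestor of c6.

Yes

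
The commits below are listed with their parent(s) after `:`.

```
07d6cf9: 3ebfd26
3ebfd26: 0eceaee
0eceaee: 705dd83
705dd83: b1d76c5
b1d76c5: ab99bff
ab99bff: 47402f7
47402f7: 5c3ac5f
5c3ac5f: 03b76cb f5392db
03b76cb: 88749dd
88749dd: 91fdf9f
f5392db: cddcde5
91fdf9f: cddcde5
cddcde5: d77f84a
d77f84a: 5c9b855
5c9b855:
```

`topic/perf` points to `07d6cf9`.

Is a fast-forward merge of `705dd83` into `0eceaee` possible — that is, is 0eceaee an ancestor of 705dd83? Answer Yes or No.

No

A fast-forward from 0eceaee to 705dd83 is possible iff 0eceaee is an ancestor of 705dd83.
Ancestors of 705dd83: {03b76cb, 47402f7, 5c3ac5f, 5c9b855, 705dd83, 88749dd, 91fdf9f, ab99bff, b1d76c5, cddcde5, d77f84a, f5392db}.
0eceaee is not among them, so fast-forward is not possible.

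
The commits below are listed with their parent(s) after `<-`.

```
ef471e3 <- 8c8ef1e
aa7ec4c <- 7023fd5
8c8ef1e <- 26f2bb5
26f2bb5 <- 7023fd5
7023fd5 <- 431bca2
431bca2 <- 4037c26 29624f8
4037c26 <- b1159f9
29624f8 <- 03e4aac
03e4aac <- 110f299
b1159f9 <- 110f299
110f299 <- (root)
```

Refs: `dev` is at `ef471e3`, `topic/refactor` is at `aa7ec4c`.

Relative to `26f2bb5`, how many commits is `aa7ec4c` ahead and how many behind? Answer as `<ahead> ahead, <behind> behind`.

Reachable from aa7ec4c: {03e4aac, 110f299, 29624f8, 4037c26, 431bca2, 7023fd5, aa7ec4c, b1159f9}.
Reachable from 26f2bb5: {03e4aac, 110f299, 26f2bb5, 29624f8, 4037c26, 431bca2, 7023fd5, b1159f9}.
Only in aa7ec4c's history (ahead): {aa7ec4c} — 1.
Only in 26f2bb5's history (behind): {26f2bb5} — 1.

1 ahead, 1 behind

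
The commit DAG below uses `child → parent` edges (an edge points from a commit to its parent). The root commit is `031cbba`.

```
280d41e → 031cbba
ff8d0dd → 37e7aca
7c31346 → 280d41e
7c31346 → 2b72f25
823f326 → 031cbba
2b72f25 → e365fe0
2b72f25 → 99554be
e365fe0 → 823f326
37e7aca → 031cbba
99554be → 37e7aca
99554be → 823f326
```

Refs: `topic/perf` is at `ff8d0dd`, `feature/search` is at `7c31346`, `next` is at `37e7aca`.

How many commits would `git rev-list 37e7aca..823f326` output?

1

Reachable from 823f326: {031cbba, 823f326}.
Reachable from 37e7aca: {031cbba, 37e7aca}.
In 823f326's history but not 37e7aca's: {823f326} — 1 commit.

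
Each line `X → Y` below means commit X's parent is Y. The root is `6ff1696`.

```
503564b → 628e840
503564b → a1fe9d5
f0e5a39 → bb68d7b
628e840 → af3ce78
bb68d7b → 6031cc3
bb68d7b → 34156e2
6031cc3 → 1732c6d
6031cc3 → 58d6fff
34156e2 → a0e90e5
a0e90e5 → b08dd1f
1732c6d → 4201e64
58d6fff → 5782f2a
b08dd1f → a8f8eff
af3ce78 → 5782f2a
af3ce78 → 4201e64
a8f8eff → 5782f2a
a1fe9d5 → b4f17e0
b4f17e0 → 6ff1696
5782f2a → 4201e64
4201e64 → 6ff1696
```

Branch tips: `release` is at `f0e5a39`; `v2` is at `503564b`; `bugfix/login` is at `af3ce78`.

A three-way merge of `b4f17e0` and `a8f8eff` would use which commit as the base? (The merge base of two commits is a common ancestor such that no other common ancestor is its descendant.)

6ff1696

Ancestors of b4f17e0: {6ff1696, b4f17e0}.
Ancestors of a8f8eff: {4201e64, 5782f2a, 6ff1696, a8f8eff}.
Common ancestors: {6ff1696}.
The only common ancestor is 6ff1696, so it is the merge base.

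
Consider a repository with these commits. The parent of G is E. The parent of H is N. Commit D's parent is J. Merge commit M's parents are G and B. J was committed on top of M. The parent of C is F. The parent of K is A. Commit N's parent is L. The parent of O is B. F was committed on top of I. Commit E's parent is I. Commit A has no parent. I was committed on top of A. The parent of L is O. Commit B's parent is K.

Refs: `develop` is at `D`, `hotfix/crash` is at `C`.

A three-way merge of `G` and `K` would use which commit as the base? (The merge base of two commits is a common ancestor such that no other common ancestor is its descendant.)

Ancestors of G: {A, E, G, I}.
Ancestors of K: {A, K}.
Common ancestors: {A}.
The only common ancestor is A, so it is the merge base.

A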